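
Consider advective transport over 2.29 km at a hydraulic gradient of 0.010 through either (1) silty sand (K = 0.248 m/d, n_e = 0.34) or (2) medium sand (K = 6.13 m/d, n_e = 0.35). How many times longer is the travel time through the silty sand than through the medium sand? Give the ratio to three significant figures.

Unit 1 (silty sand): v = 0.248×0.010/0.34 = 0.007294 m/d, t = 2290/0.007294 = 314000 d
Unit 2 (medium sand): v = 6.13×0.010/0.35 = 0.1751 m/d, t = 2290/0.1751 = 13080 d
t(silty sand) / t(medium sand) = 314000/13080 = 24.0

24.0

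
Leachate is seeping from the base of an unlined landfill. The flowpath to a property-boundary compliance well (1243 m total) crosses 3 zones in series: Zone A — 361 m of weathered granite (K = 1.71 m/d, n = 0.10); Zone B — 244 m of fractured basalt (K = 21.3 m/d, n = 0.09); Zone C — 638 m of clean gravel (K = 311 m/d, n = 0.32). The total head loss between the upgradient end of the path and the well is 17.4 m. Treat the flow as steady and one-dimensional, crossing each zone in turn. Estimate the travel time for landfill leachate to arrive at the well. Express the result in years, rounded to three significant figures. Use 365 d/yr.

9.27 years

Steady 1-D flow in series ⇒ the Darcy flux q is identical in every zone and the zone head losses add (resistances L/K in series).
Σ(L/K) = 361/1.71 + 244/21.3 + 638/311 = 211.1 + 11.46 + 2.051 = 224.6 d
q = ΔH / Σ(L/K) = 17.4 / 224.6 = 0.07746 m/d (same in every zone)
Zone A: v = q/n = 0.07746/0.10 = 0.7746 m/d → t_A = 361/0.7746 = 466.0 d
Zone B: v = q/n = 0.07746/0.09 = 0.8607 m/d → t_B = 244/0.8607 = 283.5 d
Zone C: v = q/n = 0.07746/0.32 = 0.2421 m/d → t_C = 638/0.2421 = 2636 d
Total t = 466.0 + 283.5 + 2636 = 3385 d
   = 3385 / 365 = 9.27 yr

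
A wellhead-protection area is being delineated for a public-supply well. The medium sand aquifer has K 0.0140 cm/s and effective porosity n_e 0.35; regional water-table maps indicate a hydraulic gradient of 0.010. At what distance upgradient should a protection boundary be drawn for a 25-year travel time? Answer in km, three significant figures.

K = 0.0140 cm/s × 864 = 12.10 m/d
Specific discharge q = 12.10 × 0.010 = 0.1210 m/d
v = Ki/n = 12.10·0.010/0.35 = 0.3456 m/d
T = 25 yr × 365 = 9125 d
L = v × T = 0.3456 × 9125 = 3154 m
   = 3.15 km

3.15 km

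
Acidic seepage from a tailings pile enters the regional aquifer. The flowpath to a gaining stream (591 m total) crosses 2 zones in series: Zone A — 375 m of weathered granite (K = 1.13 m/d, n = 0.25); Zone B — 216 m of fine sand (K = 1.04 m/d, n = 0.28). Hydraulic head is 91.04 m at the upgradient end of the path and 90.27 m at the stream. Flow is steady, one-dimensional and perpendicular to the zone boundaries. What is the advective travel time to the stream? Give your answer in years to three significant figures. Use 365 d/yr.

296 years

Total head drop ΔH = 91.04 − 90.27 = 0.77 m
Continuity: the same q passes through each zone, so ΔH = q·Σ(L_j/K_j) — the zones act as resistances in series.
Σ(L/K) = 375/1.13 + 216/1.04 = 331.9 + 207.7 = 539.6 d
q = ΔH / Σ(L/K) = 0.77 / 539.6 = 0.001427 m/d (same in every zone)
Zone A: v = q/n = 0.001427/0.25 = 0.005708 m/d → t_A = 375/0.005708 = 65690 d
Zone B: v = q/n = 0.001427/0.28 = 0.005097 m/d → t_B = 216/0.005097 = 42380 d
Total t = 65690 + 42380 = 108100 d
   = 108100 / 365 = 296 yr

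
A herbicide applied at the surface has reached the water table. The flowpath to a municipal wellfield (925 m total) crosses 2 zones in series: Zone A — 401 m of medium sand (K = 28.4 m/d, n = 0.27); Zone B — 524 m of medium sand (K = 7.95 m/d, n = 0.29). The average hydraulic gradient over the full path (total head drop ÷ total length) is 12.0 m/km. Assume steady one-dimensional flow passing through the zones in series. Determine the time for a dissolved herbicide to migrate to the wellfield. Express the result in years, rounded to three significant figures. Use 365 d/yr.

For zones in series the flux q is common to all zones; the equivalent conductivity is the harmonic (thickness-weighted) mean, K_eq = L_total / Σ(L_j/K_j).
Σ(L/K) = 401/28.4 + 524/7.95 = 14.12 + 65.91 = 80.03 d
K_eq = L_total / Σ(L/K) = 925 / 80.03 = 11.56 m/d
q = K_eq · i = 11.56 × 0.012 = 0.1387 m/d (same in every zone)
Zone A: v = q/n = 0.1387/0.27 = 0.5137 m/d → t_A = 401/0.5137 = 780.6 d
Zone B: v = q/n = 0.1387/0.29 = 0.4783 m/d → t_B = 524/0.4783 = 1096 d
Total t = 780.6 + 1096 = 1876 d
   = 1876 / 365 = 5.14 yr

5.14 years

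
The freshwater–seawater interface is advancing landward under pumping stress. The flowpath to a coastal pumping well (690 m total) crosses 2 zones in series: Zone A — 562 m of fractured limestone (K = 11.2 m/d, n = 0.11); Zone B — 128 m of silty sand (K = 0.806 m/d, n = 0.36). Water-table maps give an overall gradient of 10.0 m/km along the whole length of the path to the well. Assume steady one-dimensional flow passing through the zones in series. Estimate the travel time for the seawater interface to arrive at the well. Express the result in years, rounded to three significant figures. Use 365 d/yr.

8.95 years

For zones in series the flux q is common to all zones; the equivalent conductivity is the harmonic (thickness-weighted) mean, K_eq = L_total / Σ(L_j/K_j).
Σ(L/K) = 562/11.2 + 128/0.806 = 50.18 + 158.8 = 209.0 d
K_eq = L_total / Σ(L/K) = 690 / 209.0 = 3.302 m/d
q = K_eq · i = 3.302 × 0.010 = 0.03302 m/d (same in every zone)
Zone A: v = q/n = 0.03302/0.11 = 0.3001 m/d → t_A = 562/0.3001 = 1872 d
Zone B: v = q/n = 0.03302/0.36 = 0.09171 m/d → t_B = 128/0.09171 = 1396 d
Total t = 1872 + 1396 = 3268 d
   = 3268 / 365 = 8.95 yr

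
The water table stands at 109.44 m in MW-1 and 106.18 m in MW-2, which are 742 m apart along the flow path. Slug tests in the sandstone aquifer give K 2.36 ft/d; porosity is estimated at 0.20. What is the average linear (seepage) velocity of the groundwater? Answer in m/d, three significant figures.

Hydraulic gradient i = (109.44 − 106.18) / 742 = 3.26 / 742 = 0.004394
K = 2.36 ft/d × 0.3048 = 0.7193 m/d
Darcy flux q = K·i = 0.7193 × 0.004394 = 0.003160 m/d
v = Ki/n = 0.7193·0.004394/0.20 = 0.01580 m/d

0.0158 m/d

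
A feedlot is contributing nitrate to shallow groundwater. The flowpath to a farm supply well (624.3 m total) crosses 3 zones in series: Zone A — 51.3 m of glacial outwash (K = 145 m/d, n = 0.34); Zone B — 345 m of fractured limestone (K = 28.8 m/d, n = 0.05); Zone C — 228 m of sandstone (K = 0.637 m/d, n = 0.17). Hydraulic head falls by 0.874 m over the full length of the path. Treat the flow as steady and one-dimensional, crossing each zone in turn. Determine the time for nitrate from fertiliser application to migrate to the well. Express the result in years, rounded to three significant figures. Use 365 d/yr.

85.3 years

Steady 1-D flow in series ⇒ the Darcy flux q is identical in every zone and the zone head losses add (resistances L/K in series).
Σ(L/K) = 51.3/145 + 345/28.8 + 228/0.637 = 0.3538 + 11.98 + 357.9 = 370.3 d
q = ΔH / Σ(L/K) = 0.874 / 370.3 = 0.002360 m/d (same in every zone)
Zone A: v = q/n = 0.002360/0.34 = 0.006943 m/d → t_A = 51.3/0.006943 = 7389 d
Zone B: v = q/n = 0.002360/0.05 = 0.04721 m/d → t_B = 345/0.04721 = 7308 d
Zone C: v = q/n = 0.002360/0.17 = 0.01389 m/d → t_C = 228/0.01389 = 16420 d
Total t = 7389 + 7308 + 16420 = 31120 d
   = 31120 / 365 = 85.3 yr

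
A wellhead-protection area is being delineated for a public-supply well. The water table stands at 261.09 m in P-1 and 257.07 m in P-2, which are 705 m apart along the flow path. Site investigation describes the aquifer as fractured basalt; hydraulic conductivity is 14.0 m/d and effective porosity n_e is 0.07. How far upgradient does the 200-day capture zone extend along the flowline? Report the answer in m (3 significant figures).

Hydraulic gradient i = (261.09 − 257.07) / 705 = 4.02 / 705 = 0.005702
Specific discharge q = 14.0 × 0.005702 = 0.07983 m/d
Average linear velocity = 0.07983 / 0.07 = 1.140 m/d
L = v × T = 1.140 × 200 = 228.1 m

228 m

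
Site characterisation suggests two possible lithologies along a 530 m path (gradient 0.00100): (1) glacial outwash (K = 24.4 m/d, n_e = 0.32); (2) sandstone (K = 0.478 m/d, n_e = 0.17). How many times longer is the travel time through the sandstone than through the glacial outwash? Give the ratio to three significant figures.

27.1

Unit 1 (glacial outwash): v = 24.4×0.0010/0.32 = 0.07625 m/d, t = 530/0.07625 = 6951 d
Unit 2 (sandstone): v = 0.478×0.0010/0.17 = 0.002812 m/d, t = 530/0.002812 = 188500 d
t(sandstone) / t(glacial outwash) = 188500/6951 = 27.1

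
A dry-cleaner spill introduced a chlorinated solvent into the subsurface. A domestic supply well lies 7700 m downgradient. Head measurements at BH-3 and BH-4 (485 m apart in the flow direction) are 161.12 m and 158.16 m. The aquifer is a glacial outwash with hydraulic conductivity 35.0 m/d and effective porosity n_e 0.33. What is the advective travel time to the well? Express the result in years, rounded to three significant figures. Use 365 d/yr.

Hydraulic gradient i = (161.12 − 158.16) / 485 = 2.96 / 485 = 0.006103
Darcy flux q = K·i = 35.0 × 0.006103 = 0.2136 m/d
v = Ki/n = 35.0·0.006103/0.33 = 0.6473 m/d
t = L / v = 7700 / 0.6473 = 11900 d
   = 11900 / 365 = 32.6 yr

32.6 years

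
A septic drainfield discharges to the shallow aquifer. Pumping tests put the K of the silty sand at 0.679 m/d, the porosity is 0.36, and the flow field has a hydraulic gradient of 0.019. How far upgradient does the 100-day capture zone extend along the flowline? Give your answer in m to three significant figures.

q = Ki = 0.679 × 0.019 = 0.01290 m/d
Average linear velocity = 0.01290 / 0.36 = 0.03584 m/d
L = v × T = 0.03584 × 100 = 3.584 m

3.58 m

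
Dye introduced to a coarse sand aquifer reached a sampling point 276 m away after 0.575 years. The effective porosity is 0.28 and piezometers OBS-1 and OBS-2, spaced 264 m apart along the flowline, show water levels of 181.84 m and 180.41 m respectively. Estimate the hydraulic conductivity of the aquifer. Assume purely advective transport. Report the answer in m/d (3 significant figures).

Hydraulic gradient i = (181.84 − 180.41) / 264 = 1.43 / 264 = 0.005417
t = 0.575 years = 209.9 d
v = L / t = 276 / 209.9 = 1.315 m/d
K = v · n / i = 1.315 × 0.28 / 0.005417 = 68.0 m/d

68.0 m/d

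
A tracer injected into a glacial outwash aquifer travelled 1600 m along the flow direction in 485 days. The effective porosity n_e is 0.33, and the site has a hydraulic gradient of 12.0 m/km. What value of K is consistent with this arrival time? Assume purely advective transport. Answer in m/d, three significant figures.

v = L / t = 1600 / 485 = 3.299 m/d
K = v · n / i = 3.299 × 0.33 / 0.012 = 90.7 m/d

90.7 m/d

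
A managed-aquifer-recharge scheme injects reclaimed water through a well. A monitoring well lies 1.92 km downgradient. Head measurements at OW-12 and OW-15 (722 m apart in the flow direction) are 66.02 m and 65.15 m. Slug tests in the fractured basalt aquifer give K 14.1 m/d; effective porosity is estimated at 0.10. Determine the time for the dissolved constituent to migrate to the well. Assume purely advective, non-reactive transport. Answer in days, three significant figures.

Hydraulic gradient i = (66.02 − 65.15) / 722 = 0.87 / 722 = 0.001205
Specific discharge q = 14.1 × 0.001205 = 0.01699 m/d
v_s = q/n_e = 0.01699/0.10 = 0.1699 m/d
L = 1.92 km = 1920 m
t = L / v = 1920 / 0.1699 = 11300 d

11300 days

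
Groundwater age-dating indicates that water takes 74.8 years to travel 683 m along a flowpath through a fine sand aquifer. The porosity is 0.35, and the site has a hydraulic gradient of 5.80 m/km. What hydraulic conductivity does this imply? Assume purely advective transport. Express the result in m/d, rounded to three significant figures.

t = 74.8 years = 27300 d
v = L / t = 683 / 27300 = 0.02502 m/d
K = v · n / i = 0.02502 × 0.35 / 0.0058 = 1.51 m/d

1.51 m/d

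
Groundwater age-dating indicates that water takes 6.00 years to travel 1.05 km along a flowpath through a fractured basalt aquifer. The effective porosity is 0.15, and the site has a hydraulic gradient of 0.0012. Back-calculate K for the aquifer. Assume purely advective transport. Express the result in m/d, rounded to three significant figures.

t = 6.00 years = 2190 d
L = 1.05 km = 1050 m
v = L / t = 1050 / 2190 = 0.4795 m/d
K = v · n / i = 0.4795 × 0.15 / 0.0012 = 59.9 m/d

59.9 m/d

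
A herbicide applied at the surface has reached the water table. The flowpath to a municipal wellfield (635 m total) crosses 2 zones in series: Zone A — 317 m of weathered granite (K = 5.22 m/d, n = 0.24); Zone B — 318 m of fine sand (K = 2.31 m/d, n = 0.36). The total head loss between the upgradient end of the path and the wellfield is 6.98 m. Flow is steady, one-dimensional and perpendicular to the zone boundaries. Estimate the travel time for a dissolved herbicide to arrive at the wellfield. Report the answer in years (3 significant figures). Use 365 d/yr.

Steady 1-D flow in series ⇒ the Darcy flux q is identical in every zone and the zone head losses add (resistances L/K in series).
Σ(L/K) = 317/5.22 + 318/2.31 = 60.73 + 137.7 = 198.4 d
q = ΔH / Σ(L/K) = 6.98 / 198.4 = 0.03518 m/d (same in every zone)
Zone A: v = q/n = 0.03518/0.24 = 0.1466 m/d → t_A = 317/0.1466 = 2162 d
Zone B: v = q/n = 0.03518/0.36 = 0.09773 m/d → t_B = 318/0.09773 = 3254 d
Total t = 2162 + 3254 = 5416 d
   = 5416 / 365 = 14.8 yr

14.8 years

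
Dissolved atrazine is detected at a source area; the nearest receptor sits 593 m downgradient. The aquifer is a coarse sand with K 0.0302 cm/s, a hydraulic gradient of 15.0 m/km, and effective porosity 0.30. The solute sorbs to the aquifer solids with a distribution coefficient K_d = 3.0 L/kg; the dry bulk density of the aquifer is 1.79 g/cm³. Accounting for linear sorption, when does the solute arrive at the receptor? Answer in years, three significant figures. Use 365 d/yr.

23.5 years

K = 0.0302 cm/s × 864 = 26.09 m/d
q = Ki = 26.09 × 0.015 = 0.3914 m/d
v_s = q/n_e = 0.3914/0.30 = 1.305 m/d
Retardation R = 1 + ρ_b·K_d/n = 1 + 1.79×3.0/0.30 = 18.90
Contaminant velocity v_c = v/R = 1.305/18.90 = 0.06903 m/d
t = L/v_c = 593/0.06903 = 8591 d
   = 8591/365 = 23.5 yr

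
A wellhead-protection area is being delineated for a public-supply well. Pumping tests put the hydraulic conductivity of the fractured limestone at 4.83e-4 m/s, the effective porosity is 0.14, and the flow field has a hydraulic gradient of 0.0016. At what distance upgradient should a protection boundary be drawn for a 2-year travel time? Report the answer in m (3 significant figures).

K = 4.83e-4 m/s × 86400 s/d = 41.73 m/d
q = Ki = 41.73 × 0.0016 = 0.06677 m/d
v = Ki/n = 41.73·0.0016/0.14 = 0.4769 m/d
T = 2 yr × 365 = 730 d
L = v × T = 0.4769 × 730 = 348.2 m

348 m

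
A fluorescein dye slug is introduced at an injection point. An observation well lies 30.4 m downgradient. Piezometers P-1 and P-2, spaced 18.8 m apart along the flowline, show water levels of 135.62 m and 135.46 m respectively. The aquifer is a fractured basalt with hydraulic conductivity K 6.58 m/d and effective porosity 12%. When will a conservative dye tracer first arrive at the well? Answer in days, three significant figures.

Hydraulic gradient i = (135.62 − 135.46) / 18.8 = 0.16 / 18.8 = 0.008511
q = Ki = 6.58 × 0.008511 = 0.05600 m/d
v = Ki/n = 6.58·0.008511/0.12 = 0.4667 m/d
t = L / v = 30.4 / 0.4667 = 65.14 d

65.1 days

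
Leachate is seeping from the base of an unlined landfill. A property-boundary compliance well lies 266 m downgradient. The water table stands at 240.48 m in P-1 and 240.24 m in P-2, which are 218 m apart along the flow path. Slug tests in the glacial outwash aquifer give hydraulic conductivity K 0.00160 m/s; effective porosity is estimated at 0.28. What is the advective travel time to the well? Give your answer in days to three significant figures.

489 days

Hydraulic gradient i = (240.48 − 240.24) / 218 = 0.24 / 218 = 0.001101
K = 0.00160 m/s × 86400 s/d = 138.2 m/d
Darcy flux q = K·i = 138.2 × 0.001101 = 0.1522 m/d
v_s = q/n_e = 0.1522/0.28 = 0.5435 m/d
t = L / v = 266 / 0.5435 = 489.4 d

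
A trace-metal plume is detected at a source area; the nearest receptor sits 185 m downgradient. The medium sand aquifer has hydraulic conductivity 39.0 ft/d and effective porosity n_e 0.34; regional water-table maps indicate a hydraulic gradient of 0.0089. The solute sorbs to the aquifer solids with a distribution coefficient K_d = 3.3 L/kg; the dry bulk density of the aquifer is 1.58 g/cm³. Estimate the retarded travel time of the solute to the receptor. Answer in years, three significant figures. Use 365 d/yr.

26.6 years

K = 39.0 ft/d × 0.3048 = 11.89 m/d
q = Ki = 11.89 × 0.0089 = 0.1058 m/d
Average linear velocity = 0.1058 / 0.34 = 0.3112 m/d
Retardation R = 1 + ρ_b·K_d/n = 1 + 1.58×3.3/0.34 = 16.34
Contaminant velocity v_c = v/R = 0.3112/16.34 = 0.01905 m/d
t = L/v_c = 185/0.01905 = 9712 d
   = 9712/365 = 26.6 yr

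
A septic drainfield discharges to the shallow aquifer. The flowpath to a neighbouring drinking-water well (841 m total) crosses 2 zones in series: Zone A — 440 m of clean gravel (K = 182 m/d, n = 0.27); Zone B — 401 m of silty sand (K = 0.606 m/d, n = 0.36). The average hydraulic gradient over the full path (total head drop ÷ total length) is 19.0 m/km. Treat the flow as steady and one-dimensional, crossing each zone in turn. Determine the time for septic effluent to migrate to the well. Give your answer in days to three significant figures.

10900 days

Continuity: the same q passes through each zone, so ΔH = q·Σ(L_j/K_j) — the zones act as resistances in series.
Σ(L/K) = 440/182 + 401/0.606 = 2.418 + 661.7 = 664.1 d
K_eq = L_total / Σ(L/K) = 841 / 664.1 = 1.266 m/d
q = K_eq · i = 1.266 × 0.019 = 0.02406 m/d (same in every zone)
Zone A: v = q/n = 0.02406/0.27 = 0.08911 m/d → t_A = 440/0.08911 = 4938 d
Zone B: v = q/n = 0.02406/0.36 = 0.06683 m/d → t_B = 401/0.06683 = 6000 d
Total t = 4938 + 6000 = 10940 d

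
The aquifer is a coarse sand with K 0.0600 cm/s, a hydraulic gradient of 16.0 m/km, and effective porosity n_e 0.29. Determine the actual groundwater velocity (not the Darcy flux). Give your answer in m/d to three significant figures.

K = 0.0600 cm/s × 864 = 51.84 m/d
Darcy flux q = K·i = 51.84 × 0.016 = 0.8294 m/d
v_s = q/n_e = 0.8294/0.29 = 2.860 m/d

2.86 m/d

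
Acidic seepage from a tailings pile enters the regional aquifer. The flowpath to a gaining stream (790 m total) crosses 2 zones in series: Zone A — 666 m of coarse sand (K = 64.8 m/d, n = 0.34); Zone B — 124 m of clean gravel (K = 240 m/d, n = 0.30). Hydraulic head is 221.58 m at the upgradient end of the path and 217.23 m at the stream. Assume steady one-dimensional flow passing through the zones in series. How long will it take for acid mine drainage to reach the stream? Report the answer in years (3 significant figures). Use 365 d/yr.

Total head drop ΔH = 221.58 − 217.23 = 4.35 m
Steady 1-D flow in series ⇒ the Darcy flux q is identical in every zone and the zone head losses add (resistances L/K in series).
Σ(L/K) = 666/64.8 + 124/240 = 10.28 + 0.5167 = 10.79 d
q = ΔH / Σ(L/K) = 4.35 / 10.79 = 0.4030 m/d (same in every zone)
Zone A: v = q/n = 0.4030/0.34 = 1.185 m/d → t_A = 666/1.185 = 561.9 d
Zone B: v = q/n = 0.4030/0.30 = 1.343 m/d → t_B = 124/1.343 = 92.31 d
Total t = 561.9 + 92.31 = 654.2 d
   = 654.2 / 365 = 1.79 yr

1.79 years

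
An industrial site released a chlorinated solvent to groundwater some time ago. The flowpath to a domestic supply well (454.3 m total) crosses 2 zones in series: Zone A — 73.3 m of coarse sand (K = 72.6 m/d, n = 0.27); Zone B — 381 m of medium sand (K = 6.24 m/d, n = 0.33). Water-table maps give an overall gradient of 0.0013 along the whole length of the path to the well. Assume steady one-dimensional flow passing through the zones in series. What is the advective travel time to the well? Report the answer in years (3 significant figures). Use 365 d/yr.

41.9 years

Continuity: the same q passes through each zone, so ΔH = q·Σ(L_j/K_j) — the zones act as resistances in series.
Σ(L/K) = 73.3/72.6 + 381/6.24 = 1.010 + 61.06 = 62.07 d
K_eq = L_total / Σ(L/K) = 454.3 / 62.07 = 7.319 m/d
q = K_eq · i = 7.319 × 0.0013 = 0.009515 m/d (same in every zone)
Zone A: v = q/n = 0.009515/0.27 = 0.03524 m/d → t_A = 73.3/0.03524 = 2080 d
Zone B: v = q/n = 0.009515/0.33 = 0.02883 m/d → t_B = 381/0.02883 = 13210 d
Total t = 2080 + 13210 = 15290 d
   = 15290 / 365 = 41.9 yr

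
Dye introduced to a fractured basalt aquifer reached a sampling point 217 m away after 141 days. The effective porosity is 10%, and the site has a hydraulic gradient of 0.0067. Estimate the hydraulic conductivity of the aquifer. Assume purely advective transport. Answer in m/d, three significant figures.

23.0 m/d

v = L / t = 217 / 141 = 1.539 m/d
K = v · n / i = 1.539 × 0.10 / 0.0067 = 23.0 m/d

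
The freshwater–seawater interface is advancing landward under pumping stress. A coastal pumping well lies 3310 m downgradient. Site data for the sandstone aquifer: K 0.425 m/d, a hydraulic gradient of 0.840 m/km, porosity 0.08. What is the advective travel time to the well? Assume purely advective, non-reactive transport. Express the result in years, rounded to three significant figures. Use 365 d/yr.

Specific discharge q = 0.425 × 8.4e-4 = 3.570e-4 m/d
v_s = q/n_e = 3.570e-4/0.08 = 0.004463 m/d
t = L / v = 3310 / 0.004463 = 741700 d
   = 741700 / 365 = 2030 yr

2030 years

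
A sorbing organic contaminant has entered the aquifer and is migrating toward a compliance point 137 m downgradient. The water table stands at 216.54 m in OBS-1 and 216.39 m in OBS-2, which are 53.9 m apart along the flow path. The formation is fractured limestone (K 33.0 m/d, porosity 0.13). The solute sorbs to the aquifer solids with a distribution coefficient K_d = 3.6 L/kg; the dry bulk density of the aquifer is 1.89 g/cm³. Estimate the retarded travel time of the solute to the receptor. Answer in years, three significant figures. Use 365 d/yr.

Hydraulic gradient i = (216.54 − 216.39) / 53.9 = 0.15 / 53.9 = 0.002783
Darcy flux q = K·i = 33.0 × 0.002783 = 0.09184 m/d
v = Ki/n = 33.0·0.002783/0.13 = 0.7064 m/d
Retardation R = 1 + ρ_b·K_d/n = 1 + 1.89×3.6/0.13 = 53.34
Contaminant velocity v_c = v/R = 0.7064/53.34 = 0.01324 m/d
t = L/v_c = 137/0.01324 = 10340 d
   = 10340/365 = 28.3 yr

28.3 years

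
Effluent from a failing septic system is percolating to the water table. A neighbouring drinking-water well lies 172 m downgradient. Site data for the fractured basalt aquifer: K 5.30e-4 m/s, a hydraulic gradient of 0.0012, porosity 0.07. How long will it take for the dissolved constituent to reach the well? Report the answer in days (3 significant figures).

219 days

K = 5.30e-4 m/s × 86400 s/d = 45.79 m/d
Specific discharge q = 45.79 × 0.0012 = 0.05495 m/d
v_s = q/n_e = 0.05495/0.07 = 0.7850 m/d
t = L / v = 172 / 0.7850 = 219.1 d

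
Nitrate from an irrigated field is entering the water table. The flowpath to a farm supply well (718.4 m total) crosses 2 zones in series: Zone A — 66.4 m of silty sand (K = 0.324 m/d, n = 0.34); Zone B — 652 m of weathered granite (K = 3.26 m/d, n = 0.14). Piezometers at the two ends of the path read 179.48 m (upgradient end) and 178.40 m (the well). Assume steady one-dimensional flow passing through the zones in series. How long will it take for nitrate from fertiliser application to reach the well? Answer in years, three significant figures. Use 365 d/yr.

117 years

Total head drop ΔH = 179.48 − 178.40 = 1.08 m
Continuity: the same q passes through each zone, so ΔH = q·Σ(L_j/K_j) — the zones act as resistances in series.
Σ(L/K) = 66.4/0.324 + 652/3.26 = 204.9 + 200.0 = 404.9 d
q = ΔH / Σ(L/K) = 1.08 / 404.9 = 0.002667 m/d (same in every zone)
Zone A: v = q/n = 0.002667/0.34 = 0.007844 m/d → t_A = 66.4/0.007844 = 8465 d
Zone B: v = q/n = 0.002667/0.14 = 0.01905 m/d → t_B = 652/0.01905 = 34220 d
Total t = 8465 + 34220 = 42690 d
   = 42690 / 365 = 117 yr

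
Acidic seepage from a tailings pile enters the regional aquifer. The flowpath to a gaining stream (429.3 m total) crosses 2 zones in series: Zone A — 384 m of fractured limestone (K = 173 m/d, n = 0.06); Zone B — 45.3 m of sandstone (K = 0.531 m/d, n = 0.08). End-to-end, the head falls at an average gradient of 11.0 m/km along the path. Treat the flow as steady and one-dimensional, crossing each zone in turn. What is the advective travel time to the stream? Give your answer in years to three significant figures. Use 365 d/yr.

1.35 years

Continuity: the same q passes through each zone, so ΔH = q·Σ(L_j/K_j) — the zones act as resistances in series.
Σ(L/K) = 384/173 + 45.3/0.531 = 2.220 + 85.31 = 87.53 d
K_eq = L_total / Σ(L/K) = 429.3 / 87.53 = 4.905 m/d
q = K_eq · i = 4.905 × 0.011 = 0.05395 m/d (same in every zone)
Zone A: v = q/n = 0.05395/0.06 = 0.8992 m/d → t_A = 384/0.8992 = 427.1 d
Zone B: v = q/n = 0.05395/0.08 = 0.6744 m/d → t_B = 45.3/0.6744 = 67.17 d
Total t = 427.1 + 67.17 = 494.2 d
   = 494.2 / 365 = 1.35 yr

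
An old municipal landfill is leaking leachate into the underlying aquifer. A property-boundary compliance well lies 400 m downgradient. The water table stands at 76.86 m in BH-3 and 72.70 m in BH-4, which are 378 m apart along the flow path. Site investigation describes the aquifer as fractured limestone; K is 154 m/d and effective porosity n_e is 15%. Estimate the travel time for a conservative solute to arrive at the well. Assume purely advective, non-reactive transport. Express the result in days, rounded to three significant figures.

35.4 days

Hydraulic gradient i = (76.86 − 72.70) / 378 = 4.16 / 378 = 0.01101
q = Ki = 154 × 0.01101 = 1.695 m/d
v_s = q/n_e = 1.695/0.15 = 11.30 m/d
t = L / v = 400 / 11.30 = 35.40 d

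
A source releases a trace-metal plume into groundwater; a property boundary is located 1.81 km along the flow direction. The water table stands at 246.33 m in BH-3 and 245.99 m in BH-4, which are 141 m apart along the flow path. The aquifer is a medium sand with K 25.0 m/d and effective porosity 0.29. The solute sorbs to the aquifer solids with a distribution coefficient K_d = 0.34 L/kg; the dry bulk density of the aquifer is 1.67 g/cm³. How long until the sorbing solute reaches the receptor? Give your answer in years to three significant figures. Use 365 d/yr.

Hydraulic gradient i = (246.33 − 245.99) / 141 = 0.34 / 141 = 0.002411
q = Ki = 25.0 × 0.002411 = 0.06028 m/d
Average linear velocity = 0.06028 / 0.29 = 0.2079 m/d
Retardation R = 1 + ρ_b·K_d/n = 1 + 1.67×0.34/0.29 = 2.958
Contaminant velocity v_c = v/R = 0.2079/2.958 = 0.07028 m/d
L = 1.81 km = 1810 m
t = L/v_c = 1810/0.07028 = 25760 d
   = 25760/365 = 70.6 yr

70.6 years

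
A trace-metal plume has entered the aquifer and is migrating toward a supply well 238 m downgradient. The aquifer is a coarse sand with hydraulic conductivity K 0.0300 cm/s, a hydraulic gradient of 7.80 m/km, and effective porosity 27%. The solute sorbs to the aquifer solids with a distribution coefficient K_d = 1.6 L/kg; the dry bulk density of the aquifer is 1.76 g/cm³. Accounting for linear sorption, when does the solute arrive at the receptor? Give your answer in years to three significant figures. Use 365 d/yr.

9.95 years

K = 0.0300 cm/s × 864 = 25.92 m/d
Specific discharge q = 25.92 × 0.0078 = 0.2022 m/d
Average linear velocity = 0.2022 / 0.27 = 0.7488 m/d
Retardation R = 1 + ρ_b·K_d/n = 1 + 1.76×1.6/0.27 = 11.43
Contaminant velocity v_c = v/R = 0.7488/11.43 = 0.06551 m/d
t = L/v_c = 238/0.06551 = 3633 d
   = 3633/365 = 9.95 yr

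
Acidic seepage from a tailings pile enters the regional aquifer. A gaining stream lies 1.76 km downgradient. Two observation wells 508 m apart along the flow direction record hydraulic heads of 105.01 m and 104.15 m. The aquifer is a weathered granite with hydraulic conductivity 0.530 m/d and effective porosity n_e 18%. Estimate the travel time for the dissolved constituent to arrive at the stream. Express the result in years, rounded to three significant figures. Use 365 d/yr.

967 years

Hydraulic gradient i = (105.01 − 104.15) / 508 = 0.86 / 508 = 0.001693
Specific discharge q = 0.530 × 0.001693 = 8.972e-4 m/d
v_s = q/n_e = 8.972e-4/0.18 = 0.004985 m/d
L = 1.76 km = 1760 m
t = L / v = 1760 / 0.004985 = 353100 d
   = 353100 / 365 = 967 yr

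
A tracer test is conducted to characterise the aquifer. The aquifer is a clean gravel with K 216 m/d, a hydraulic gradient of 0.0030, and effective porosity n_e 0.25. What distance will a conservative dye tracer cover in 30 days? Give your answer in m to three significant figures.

q = Ki = 216 × 0.0030 = 0.6480 m/d
v_s = q/n_e = 0.6480/0.25 = 2.592 m/d
L = v × T = 2.592 × 30 = 77.76 m

77.8 m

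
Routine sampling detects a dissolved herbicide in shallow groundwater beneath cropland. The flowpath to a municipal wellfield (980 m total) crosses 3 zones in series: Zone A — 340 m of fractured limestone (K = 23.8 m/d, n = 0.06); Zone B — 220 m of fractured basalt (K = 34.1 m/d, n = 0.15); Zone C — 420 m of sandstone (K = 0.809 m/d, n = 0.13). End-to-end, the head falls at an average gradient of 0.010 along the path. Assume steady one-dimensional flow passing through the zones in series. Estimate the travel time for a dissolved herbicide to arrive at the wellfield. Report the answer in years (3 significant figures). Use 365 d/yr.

16.3 years

Continuity: the same q passes through each zone, so ΔH = q·Σ(L_j/K_j) — the zones act as resistances in series.
Σ(L/K) = 340/23.8 + 220/34.1 + 420/0.809 = 14.29 + 6.452 + 519.2 = 539.9 d
K_eq = L_total / Σ(L/K) = 980 / 539.9 = 1.815 m/d
q = K_eq · i = 1.815 × 0.010 = 0.01815 m/d (same in every zone)
Zone A: v = q/n = 0.01815/0.06 = 0.3025 m/d → t_A = 340/0.3025 = 1124 d
Zone B: v = q/n = 0.01815/0.15 = 0.1210 m/d → t_B = 220/0.1210 = 1818 d
Zone C: v = q/n = 0.01815/0.13 = 0.1396 m/d → t_C = 420/0.1396 = 3008 d
Total t = 1124 + 1818 + 3008 = 5950 d
   = 5950 / 365 = 16.3 yr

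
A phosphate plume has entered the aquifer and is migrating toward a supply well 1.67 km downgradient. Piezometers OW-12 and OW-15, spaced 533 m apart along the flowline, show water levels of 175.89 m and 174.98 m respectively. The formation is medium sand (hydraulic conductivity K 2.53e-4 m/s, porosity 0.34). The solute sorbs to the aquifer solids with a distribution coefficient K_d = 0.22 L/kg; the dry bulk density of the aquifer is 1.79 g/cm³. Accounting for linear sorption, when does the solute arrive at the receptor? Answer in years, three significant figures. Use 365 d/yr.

Hydraulic gradient i = (175.89 − 174.98) / 533 = 0.91 / 533 = 0.001707
K = 2.53e-4 m/s × 86400 s/d = 21.86 m/d
Darcy flux q = K·i = 21.86 × 0.001707 = 0.03732 m/d
v = Ki/n = 21.86·0.001707/0.34 = 0.1098 m/d
Retardation R = 1 + ρ_b·K_d/n = 1 + 1.79×0.22/0.34 = 2.158
Contaminant velocity v_c = v/R = 0.1098/2.158 = 0.05086 m/d
L = 1.67 km = 1670 m
t = L/v_c = 1670/0.05086 = 32840 d
   = 32840/365 = 90.0 yr

90.0 years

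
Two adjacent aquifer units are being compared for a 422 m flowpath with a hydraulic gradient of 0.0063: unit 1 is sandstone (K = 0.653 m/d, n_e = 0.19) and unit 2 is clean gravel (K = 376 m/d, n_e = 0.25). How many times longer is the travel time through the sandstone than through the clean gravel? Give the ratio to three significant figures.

438

Unit 1 (sandstone): v = 0.653×0.0063/0.19 = 0.02165 m/d, t = 422/0.02165 = 19490 d
Unit 2 (clean gravel): v = 376×0.0063/0.25 = 9.475 m/d, t = 422/9.475 = 44.54 d
t(sandstone) / t(clean gravel) = 19490/44.54 = 438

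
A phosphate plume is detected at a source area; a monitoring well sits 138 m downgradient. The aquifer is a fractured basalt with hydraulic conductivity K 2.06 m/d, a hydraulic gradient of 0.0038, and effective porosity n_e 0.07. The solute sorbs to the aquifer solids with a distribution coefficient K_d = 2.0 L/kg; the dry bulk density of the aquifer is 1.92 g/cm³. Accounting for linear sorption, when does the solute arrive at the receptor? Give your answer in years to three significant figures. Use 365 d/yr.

Darcy flux q = K·i = 2.06 × 0.0038 = 0.007828 m/d
Seepage velocity v = q / n = 0.007828 / 0.07 = 0.1118 m/d
Retardation R = 1 + ρ_b·K_d/n = 1 + 1.92×2.0/0.07 = 55.86
Contaminant velocity v_c = v/R = 0.1118/55.86 = 0.002002 m/d
t = L/v_c = 138/0.002002 = 68930 d
   = 68930/365 = 189 yr

189 years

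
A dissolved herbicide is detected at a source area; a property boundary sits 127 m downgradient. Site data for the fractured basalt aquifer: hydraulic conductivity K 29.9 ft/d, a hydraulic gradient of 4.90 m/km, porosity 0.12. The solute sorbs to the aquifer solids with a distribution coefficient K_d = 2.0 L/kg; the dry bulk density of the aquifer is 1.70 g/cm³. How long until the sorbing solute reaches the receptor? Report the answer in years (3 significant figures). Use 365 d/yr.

K = 29.9 ft/d × 0.3048 = 9.114 m/d
q = Ki = 9.114 × 0.0049 = 0.04466 m/d
v = Ki/n = 9.114·0.0049/0.12 = 0.3721 m/d
Retardation R = 1 + ρ_b·K_d/n = 1 + 1.70×2.0/0.12 = 29.33
Contaminant velocity v_c = v/R = 0.3721/29.33 = 0.01269 m/d
t = L/v_c = 127/0.01269 = 10010 d
   = 10010/365 = 27.4 yr

27.4 years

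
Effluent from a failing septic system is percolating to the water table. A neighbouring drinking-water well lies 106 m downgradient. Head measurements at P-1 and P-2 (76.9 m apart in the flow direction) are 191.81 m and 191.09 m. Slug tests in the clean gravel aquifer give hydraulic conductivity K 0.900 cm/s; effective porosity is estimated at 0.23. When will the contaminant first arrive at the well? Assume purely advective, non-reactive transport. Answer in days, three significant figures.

Hydraulic gradient i = (191.81 − 191.09) / 76.9 = 0.72 / 76.9 = 0.009363
K = 0.900 cm/s × 864 = 777.6 m/d
Specific discharge q = 777.6 × 0.009363 = 7.281 m/d
Seepage velocity v = q / n = 7.281 / 0.23 = 31.65 m/d
t = L / v = 106 / 31.65 = 3.349 d

3.35 days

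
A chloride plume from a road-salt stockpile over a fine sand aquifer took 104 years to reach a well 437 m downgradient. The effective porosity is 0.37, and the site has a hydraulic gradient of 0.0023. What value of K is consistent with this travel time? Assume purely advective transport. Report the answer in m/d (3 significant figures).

t = 104 years = 37960 d
v = L / t = 437 / 37960 = 0.01151 m/d
K = v · n / i = 0.01151 × 0.37 / 0.0023 = 1.85 m/d

1.85 m/d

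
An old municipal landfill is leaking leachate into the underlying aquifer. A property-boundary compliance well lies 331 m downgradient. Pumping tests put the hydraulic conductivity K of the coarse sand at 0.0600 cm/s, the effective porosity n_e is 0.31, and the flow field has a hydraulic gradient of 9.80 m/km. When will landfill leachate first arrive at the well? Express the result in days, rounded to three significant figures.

202 days

K = 0.0600 cm/s × 864 = 51.84 m/d
Darcy flux q = K·i = 51.84 × 0.0098 = 0.5080 m/d
Seepage velocity v = q / n = 0.5080 / 0.31 = 1.639 m/d
t = L / v = 331 / 1.639 = 202.0 d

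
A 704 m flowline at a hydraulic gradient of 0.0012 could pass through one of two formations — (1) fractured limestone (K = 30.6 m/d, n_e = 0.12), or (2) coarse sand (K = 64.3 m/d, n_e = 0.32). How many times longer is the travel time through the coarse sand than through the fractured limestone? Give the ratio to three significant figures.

Unit 1 (fractured limestone): v = 30.6×0.0012/0.12 = 0.3060 m/d, t = 704/0.3060 = 2301 d
Unit 2 (coarse sand): v = 64.3×0.0012/0.32 = 0.2411 m/d, t = 704/0.2411 = 2920 d
t(coarse sand) / t(fractured limestone) = 2920/2301 = 1.27

1.27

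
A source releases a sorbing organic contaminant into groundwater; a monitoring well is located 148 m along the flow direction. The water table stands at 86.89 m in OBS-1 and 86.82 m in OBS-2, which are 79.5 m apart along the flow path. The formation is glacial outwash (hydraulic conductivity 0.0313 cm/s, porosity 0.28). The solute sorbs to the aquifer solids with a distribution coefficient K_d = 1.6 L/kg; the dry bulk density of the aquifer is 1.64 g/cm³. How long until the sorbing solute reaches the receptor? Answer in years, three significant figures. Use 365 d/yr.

49.5 years

Hydraulic gradient i = (86.89 − 86.82) / 79.5 = 0.07 / 79.5 = 8.805e-4
K = 0.0313 cm/s × 864 = 27.04 m/d
Specific discharge q = 27.04 × 8.805e-4 = 0.02381 m/d
Average linear velocity = 0.02381 / 0.28 = 0.08504 m/d
Retardation R = 1 + ρ_b·K_d/n = 1 + 1.64×1.6/0.28 = 10.37
Contaminant velocity v_c = v/R = 0.08504/10.37 = 0.008200 m/d
t = L/v_c = 148/0.008200 = 18050 d
   = 18050/365 = 49.5 yr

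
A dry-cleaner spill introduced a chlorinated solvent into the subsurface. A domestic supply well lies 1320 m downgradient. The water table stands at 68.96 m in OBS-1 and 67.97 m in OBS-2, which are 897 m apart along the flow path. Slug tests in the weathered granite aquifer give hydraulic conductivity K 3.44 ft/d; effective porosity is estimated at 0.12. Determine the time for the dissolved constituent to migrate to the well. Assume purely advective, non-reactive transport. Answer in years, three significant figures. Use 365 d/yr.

Hydraulic gradient i = (68.96 − 67.97) / 897 = 0.99 / 897 = 0.001104
K = 3.44 ft/d × 0.3048 = 1.049 m/d
Specific discharge q = 1.049 × 0.001104 = 0.001157 m/d
Seepage velocity v = q / n = 0.001157 / 0.12 = 0.009644 m/d
t = L / v = 1320 / 0.009644 = 136900 d
   = 136900 / 365 = 375 yr

375 years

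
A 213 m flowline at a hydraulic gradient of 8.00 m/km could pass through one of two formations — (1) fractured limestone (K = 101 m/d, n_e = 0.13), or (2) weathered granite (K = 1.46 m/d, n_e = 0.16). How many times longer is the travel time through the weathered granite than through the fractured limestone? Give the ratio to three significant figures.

Unit 1 (fractured limestone): v = 101×0.0080/0.13 = 6.215 m/d, t = 213/6.215 = 34.27 d
Unit 2 (weathered granite): v = 1.46×0.0080/0.16 = 0.07300 m/d, t = 213/0.07300 = 2918 d
t(weathered granite) / t(fractured limestone) = 2918/34.27 = 85.1

85.1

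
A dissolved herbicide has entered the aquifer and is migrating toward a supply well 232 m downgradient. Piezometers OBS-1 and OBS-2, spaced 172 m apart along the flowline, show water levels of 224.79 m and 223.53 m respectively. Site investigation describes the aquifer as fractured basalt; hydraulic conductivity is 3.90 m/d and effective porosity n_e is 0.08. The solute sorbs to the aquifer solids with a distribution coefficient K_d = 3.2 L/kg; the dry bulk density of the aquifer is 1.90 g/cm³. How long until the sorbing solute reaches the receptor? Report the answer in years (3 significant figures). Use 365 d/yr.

Hydraulic gradient i = (224.79 − 223.53) / 172 = 1.26 / 172 = 0.007326
Darcy flux q = K·i = 3.90 × 0.007326 = 0.02857 m/d
Seepage velocity v = q / n = 0.02857 / 0.08 = 0.3571 m/d
Retardation R = 1 + ρ_b·K_d/n = 1 + 1.90×3.2/0.08 = 77.00
Contaminant velocity v_c = v/R = 0.3571/77.00 = 0.004638 m/d
t = L/v_c = 232/0.004638 = 50020 d
   = 50020/365 = 137 yr

137 years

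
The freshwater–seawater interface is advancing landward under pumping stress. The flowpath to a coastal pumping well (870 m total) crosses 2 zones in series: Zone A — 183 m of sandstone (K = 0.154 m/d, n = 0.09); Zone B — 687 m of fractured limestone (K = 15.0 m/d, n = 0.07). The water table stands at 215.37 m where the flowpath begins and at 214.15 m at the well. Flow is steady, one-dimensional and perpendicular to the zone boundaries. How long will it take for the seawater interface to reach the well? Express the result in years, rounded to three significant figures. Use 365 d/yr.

179 years

Total head drop ΔH = 215.37 − 214.15 = 1.22 m
Continuity: the same q passes through each zone, so ΔH = q·Σ(L_j/K_j) — the zones act as resistances in series.
Σ(L/K) = 183/0.154 + 687/15.0 = 1188 + 45.80 = 1234 d
q = ΔH / Σ(L/K) = 1.22 / 1234 = 9.886e-4 m/d (same in every zone)
Zone A: v = q/n = 9.886e-4/0.09 = 0.01098 m/d → t_A = 183/0.01098 = 16660 d
Zone B: v = q/n = 9.886e-4/0.07 = 0.01412 m/d → t_B = 687/0.01412 = 48650 d
Total t = 16660 + 48650 = 65310 d
   = 65310 / 365 = 179 yr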